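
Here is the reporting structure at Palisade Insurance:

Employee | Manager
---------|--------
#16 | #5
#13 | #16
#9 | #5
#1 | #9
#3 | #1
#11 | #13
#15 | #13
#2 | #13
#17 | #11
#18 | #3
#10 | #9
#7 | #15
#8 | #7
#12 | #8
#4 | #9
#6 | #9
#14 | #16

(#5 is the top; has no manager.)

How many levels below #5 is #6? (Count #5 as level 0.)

Chain from #6 up to #5: #6 → #9 → #5. That is 2 steps up, so #6 is 2 levels below #5.

2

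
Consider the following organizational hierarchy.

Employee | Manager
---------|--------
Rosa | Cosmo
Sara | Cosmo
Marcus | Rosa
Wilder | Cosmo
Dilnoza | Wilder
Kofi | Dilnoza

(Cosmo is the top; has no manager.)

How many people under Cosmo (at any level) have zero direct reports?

The people in Cosmo's organization with no one reporting to them are Kofi, Sara, Marcus. That is 3.

3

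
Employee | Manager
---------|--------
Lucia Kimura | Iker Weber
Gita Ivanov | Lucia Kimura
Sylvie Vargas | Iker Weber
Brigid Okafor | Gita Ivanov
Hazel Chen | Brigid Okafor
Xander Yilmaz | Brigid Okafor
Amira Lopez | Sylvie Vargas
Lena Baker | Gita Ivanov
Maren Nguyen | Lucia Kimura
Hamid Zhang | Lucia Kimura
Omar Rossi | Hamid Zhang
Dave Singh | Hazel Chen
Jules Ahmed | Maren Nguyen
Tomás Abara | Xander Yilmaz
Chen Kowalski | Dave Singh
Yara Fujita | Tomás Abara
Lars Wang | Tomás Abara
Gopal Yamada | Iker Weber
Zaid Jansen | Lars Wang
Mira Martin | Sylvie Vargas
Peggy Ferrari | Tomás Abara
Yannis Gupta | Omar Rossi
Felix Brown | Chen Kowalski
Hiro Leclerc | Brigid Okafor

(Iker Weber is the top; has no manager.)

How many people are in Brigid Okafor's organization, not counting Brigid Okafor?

11

Brigid Okafor directly manages Hazel Chen, Xander Yilmaz, Hiro Leclerc. Under Hazel Chen: Dave Singh, Chen Kowalski, Felix Brown (3). Under Xander Yilmaz: Tomás Abara, Peggy Ferrari, Lars Wang, Zaid Jansen, Yara Fujita (5). Hiro Leclerc has no reports. So Brigid Okafor's organization is 3 direct reports plus everyone under them: 4 + 6 + 1 = 11.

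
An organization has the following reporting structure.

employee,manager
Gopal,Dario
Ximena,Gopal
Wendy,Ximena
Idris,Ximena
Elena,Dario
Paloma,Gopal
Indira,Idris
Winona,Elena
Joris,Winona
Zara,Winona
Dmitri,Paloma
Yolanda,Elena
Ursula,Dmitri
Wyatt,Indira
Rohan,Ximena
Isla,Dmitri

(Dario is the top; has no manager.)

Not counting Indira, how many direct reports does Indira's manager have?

Indira reports to Idris, and Idris has no other direct reports. Indira has 0 peers.

0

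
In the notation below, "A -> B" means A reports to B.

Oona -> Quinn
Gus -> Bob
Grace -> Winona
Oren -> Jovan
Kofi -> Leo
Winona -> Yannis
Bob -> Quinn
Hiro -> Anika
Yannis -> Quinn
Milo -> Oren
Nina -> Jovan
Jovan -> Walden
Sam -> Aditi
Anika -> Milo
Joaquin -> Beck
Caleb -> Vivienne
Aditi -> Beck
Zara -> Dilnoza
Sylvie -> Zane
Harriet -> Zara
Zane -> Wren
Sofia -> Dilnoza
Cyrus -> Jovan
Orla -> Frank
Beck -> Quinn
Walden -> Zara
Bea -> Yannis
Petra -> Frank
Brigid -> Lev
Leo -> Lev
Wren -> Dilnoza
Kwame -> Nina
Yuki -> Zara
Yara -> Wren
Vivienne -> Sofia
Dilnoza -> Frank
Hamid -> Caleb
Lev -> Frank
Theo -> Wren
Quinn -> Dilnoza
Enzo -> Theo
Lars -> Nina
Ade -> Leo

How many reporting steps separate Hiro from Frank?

Chain from Hiro up to Frank: Hiro → Anika → Milo → Oren → Jovan → Walden → Zara → Dilnoza → Frank. That is 8 steps up, so Hiro is 8 levels below Frank.

8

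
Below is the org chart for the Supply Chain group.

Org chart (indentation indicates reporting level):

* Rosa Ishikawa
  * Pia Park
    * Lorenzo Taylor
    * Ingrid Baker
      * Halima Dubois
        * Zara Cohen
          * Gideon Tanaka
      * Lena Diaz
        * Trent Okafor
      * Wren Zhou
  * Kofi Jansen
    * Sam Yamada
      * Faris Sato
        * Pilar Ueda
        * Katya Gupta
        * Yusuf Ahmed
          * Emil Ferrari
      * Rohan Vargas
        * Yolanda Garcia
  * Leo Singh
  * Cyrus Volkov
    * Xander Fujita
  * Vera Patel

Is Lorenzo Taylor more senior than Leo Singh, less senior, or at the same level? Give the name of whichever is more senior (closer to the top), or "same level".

Leo Singh

Lorenzo Taylor is 2 levels below Rosa Ishikawa; Leo Singh is 1. Leo Singh is higher.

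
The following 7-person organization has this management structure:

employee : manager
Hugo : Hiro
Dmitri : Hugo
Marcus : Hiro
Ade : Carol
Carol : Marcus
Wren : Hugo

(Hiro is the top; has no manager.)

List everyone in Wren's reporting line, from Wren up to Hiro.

Wren reports to Hugo. Hugo reports to Hiro. Hiro is at the top.

Wren -> Hugo -> Hiro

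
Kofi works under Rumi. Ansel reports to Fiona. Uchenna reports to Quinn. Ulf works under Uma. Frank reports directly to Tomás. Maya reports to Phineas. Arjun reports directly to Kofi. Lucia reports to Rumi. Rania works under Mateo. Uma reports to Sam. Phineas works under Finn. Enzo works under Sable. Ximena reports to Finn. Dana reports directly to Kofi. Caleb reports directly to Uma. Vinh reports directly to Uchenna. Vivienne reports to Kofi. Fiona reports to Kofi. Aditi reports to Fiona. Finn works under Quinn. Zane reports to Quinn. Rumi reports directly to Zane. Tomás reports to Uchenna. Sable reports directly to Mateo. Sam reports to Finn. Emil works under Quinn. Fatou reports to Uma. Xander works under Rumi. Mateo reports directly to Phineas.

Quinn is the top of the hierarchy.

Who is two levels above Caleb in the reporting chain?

Caleb reports to Uma, and Uma reports to Sam. So Caleb's skip-level manager is Sam.

Sam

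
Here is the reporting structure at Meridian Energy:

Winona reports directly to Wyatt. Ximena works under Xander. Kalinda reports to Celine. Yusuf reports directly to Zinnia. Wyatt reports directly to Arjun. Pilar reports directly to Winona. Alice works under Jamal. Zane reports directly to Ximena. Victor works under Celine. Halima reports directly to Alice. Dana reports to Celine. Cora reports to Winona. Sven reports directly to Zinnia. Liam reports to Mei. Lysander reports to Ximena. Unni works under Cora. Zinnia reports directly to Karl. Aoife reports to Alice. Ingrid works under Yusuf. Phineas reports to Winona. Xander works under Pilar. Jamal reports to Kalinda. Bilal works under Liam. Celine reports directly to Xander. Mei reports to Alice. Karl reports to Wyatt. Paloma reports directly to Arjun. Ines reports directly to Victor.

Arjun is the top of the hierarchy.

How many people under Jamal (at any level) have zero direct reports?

3

The people in Jamal's organization with no one reporting to them are Aoife, Bilal, Halima. That is 3.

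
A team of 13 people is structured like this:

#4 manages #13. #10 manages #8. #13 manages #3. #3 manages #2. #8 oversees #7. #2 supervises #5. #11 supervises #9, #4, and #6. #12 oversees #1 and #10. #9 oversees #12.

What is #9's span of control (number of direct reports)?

1

#9 directly manages #12. That is 1 direct report.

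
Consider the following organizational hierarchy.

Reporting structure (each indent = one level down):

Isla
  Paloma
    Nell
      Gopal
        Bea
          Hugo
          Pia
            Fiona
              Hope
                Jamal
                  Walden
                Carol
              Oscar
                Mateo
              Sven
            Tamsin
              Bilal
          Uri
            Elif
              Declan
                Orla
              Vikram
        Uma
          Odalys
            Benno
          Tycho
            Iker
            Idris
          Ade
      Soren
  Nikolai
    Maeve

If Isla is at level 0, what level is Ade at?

5

Chain from Ade up to Isla: Ade → Uma → Gopal → Nell → Paloma → Isla. That is 5 steps up, so Ade is 5 levels below Isla.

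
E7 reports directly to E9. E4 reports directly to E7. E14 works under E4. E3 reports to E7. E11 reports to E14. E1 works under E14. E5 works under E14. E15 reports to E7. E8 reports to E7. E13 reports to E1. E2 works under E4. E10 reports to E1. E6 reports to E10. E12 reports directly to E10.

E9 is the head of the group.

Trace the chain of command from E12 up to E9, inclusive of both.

E12 -> E10 -> E1 -> E14 -> E4 -> E7 -> E9

E12 reports to E10. E10 reports to E1. E1 reports to E14. E14 reports to E4. E4 reports to E7. E7 reports to E9. E9 is at the top.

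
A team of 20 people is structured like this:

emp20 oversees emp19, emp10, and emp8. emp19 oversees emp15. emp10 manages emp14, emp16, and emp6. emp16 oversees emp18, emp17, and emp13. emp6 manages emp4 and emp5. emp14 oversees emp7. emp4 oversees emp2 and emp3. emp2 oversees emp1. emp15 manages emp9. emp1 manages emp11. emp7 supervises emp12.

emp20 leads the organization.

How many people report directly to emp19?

emp19 directly manages emp15. That is 1 direct report.

1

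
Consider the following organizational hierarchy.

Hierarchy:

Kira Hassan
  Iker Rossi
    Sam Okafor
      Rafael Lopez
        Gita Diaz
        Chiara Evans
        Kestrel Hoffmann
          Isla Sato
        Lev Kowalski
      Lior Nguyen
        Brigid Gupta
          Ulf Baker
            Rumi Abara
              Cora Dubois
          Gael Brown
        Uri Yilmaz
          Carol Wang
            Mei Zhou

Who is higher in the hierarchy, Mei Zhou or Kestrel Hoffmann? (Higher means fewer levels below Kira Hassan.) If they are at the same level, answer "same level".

Kestrel Hoffmann

Mei Zhou is 6 levels below Kira Hassan; Kestrel Hoffmann is 4. Kestrel Hoffmann is higher.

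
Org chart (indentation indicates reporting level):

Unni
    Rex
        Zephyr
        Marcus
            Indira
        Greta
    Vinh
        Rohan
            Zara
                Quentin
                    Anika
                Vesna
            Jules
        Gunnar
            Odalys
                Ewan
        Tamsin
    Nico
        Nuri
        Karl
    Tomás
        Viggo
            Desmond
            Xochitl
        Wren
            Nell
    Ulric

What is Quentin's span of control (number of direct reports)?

Quentin directly manages Anika. That is 1 direct report.

1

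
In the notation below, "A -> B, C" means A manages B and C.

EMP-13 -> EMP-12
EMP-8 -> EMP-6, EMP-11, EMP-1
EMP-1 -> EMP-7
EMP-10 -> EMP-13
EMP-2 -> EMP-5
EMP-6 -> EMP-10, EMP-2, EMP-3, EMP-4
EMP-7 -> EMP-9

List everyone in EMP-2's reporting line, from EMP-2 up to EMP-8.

EMP-2 reports to EMP-6. EMP-6 reports to EMP-8. EMP-8 is at the top.

EMP-2 -> EMP-6 -> EMP-8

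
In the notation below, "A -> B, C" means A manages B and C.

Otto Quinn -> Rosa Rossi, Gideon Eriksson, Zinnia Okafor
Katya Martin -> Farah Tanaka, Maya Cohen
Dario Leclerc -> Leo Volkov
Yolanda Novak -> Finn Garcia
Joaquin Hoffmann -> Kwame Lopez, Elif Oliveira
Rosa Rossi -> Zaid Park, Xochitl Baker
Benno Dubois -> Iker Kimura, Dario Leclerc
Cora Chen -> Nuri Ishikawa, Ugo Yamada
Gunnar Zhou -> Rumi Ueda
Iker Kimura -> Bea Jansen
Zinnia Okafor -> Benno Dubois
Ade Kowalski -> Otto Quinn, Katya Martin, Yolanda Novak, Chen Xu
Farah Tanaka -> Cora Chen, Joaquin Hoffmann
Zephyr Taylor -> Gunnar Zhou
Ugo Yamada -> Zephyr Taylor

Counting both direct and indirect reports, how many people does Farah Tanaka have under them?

Farah Tanaka directly manages Cora Chen, Joaquin Hoffmann. Under Cora Chen: Ugo Yamada, Zephyr Taylor, Gunnar Zhou, Rumi Ueda, Nuri Ishikawa (5). Under Joaquin Hoffmann: Elif Oliveira, Kwame Lopez (2). So Farah Tanaka's organization is 2 direct reports plus everyone under them: 6 + 3 = 9.

9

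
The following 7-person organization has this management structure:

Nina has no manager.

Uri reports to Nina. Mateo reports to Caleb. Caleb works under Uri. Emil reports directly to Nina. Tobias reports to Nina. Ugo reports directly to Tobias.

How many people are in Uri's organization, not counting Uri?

Uri directly manages Caleb. Under Caleb: Mateo (1). That's 2 in total.

2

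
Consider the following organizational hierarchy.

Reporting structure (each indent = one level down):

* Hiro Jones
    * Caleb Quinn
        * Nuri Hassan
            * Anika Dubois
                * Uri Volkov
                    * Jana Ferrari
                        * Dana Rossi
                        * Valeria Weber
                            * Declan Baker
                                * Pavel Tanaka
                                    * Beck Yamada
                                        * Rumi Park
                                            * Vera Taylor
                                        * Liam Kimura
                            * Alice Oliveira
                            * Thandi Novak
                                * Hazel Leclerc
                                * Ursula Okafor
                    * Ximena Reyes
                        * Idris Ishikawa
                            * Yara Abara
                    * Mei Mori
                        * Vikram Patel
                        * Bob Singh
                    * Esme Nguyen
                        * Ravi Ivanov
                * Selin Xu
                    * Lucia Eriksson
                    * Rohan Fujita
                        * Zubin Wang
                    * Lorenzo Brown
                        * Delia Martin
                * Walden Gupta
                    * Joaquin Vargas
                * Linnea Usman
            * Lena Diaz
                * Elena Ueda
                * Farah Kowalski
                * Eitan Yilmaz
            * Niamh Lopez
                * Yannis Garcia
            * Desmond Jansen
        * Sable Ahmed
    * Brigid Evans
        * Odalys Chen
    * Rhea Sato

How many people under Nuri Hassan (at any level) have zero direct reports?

20

The people in Nuri Hassan's organization with no one reporting to them are Desmond Jansen, Yannis Garcia, Eitan Yilmaz, Farah Kowalski, Elena Ueda, Linnea Usman, Joaquin Vargas, Delia Martin, Zubin Wang, Lucia Eriksson, Ravi Ivanov, Bob Singh, Vikram Patel, Yara Abara, Ursula Okafor, Hazel Leclerc, Alice Oliveira, Liam Kimura, Vera Taylor, Dana Rossi. That is 20.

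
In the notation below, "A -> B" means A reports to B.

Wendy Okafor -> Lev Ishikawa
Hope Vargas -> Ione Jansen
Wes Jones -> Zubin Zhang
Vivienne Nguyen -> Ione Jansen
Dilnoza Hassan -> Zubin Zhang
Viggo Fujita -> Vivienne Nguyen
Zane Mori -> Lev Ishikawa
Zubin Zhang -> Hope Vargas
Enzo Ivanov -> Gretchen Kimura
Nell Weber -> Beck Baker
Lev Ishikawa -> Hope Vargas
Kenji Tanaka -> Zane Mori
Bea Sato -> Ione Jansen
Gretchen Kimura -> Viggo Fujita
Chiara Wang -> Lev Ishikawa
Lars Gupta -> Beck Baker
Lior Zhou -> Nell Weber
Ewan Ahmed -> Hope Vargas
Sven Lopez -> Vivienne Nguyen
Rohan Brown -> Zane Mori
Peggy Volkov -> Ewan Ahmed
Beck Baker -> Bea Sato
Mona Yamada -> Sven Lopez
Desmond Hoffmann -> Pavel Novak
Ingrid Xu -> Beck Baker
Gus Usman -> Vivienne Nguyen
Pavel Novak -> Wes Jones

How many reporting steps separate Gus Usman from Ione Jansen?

2

Chain from Gus Usman up to Ione Jansen: Gus Usman → Vivienne Nguyen → Ione Jansen. That is 2 steps up, so Gus Usman is 2 levels below Ione Jansen.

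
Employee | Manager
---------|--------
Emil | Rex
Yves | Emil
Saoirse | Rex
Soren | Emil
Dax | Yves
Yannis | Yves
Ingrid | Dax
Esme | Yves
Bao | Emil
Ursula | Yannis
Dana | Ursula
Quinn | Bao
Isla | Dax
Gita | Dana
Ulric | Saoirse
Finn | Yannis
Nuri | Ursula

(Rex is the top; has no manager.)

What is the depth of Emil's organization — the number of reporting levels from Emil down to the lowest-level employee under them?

5

The longest chain under Emil runs Emil → Yves → Yannis → Ursula → Dana → Gita, which is 5 levels below Emil.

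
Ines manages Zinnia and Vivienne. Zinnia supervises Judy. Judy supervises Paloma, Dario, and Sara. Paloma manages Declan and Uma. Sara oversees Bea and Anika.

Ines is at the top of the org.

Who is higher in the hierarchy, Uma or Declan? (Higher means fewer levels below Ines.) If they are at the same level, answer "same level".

Both Uma and Declan are 4 levels below Ines.

same level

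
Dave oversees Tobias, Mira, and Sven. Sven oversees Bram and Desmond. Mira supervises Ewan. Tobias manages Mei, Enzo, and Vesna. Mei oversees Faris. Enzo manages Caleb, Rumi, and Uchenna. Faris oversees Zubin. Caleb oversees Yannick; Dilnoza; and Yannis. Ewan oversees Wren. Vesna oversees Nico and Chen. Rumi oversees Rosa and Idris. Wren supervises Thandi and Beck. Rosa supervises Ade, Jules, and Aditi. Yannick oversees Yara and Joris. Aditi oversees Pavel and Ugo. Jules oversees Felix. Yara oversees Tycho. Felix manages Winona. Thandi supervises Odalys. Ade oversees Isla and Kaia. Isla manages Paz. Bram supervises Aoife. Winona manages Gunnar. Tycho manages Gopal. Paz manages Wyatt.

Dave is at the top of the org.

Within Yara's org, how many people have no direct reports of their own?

1

The only person in Yara's organization with no one reporting to them is Gopal. That is 1.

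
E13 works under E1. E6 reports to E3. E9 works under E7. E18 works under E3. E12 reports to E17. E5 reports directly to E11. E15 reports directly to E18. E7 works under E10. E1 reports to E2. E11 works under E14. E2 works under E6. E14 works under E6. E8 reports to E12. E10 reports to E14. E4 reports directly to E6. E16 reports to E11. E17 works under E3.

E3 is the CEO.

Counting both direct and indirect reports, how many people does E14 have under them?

E14 directly manages E10, E11. Under E10: E7, E9 (2). Under E11: E16, E5 (2). So E14's organization is 2 direct reports plus everyone under them: 3 + 3 = 6.

6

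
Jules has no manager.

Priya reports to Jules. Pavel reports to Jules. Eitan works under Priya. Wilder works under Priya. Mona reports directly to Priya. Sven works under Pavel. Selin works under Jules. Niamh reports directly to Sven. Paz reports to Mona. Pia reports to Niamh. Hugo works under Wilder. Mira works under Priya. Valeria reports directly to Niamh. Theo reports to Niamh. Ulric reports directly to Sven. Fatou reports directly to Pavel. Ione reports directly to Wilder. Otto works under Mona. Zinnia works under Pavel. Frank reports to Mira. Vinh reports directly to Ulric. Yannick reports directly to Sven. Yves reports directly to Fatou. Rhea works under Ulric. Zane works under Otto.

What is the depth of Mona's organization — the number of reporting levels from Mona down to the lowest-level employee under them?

The longest chain under Mona runs Mona → Otto → Zane, which is 2 levels below Mona.

2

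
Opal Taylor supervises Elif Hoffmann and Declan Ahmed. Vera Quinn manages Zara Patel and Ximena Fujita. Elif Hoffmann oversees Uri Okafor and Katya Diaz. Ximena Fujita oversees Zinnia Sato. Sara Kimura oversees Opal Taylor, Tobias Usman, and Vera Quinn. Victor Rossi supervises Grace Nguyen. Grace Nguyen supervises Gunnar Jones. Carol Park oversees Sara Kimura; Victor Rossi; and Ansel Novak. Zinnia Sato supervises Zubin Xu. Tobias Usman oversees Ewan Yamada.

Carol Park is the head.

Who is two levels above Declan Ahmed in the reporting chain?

Declan Ahmed reports to Opal Taylor, and Opal Taylor reports to Sara Kimura. So Declan Ahmed's skip-level manager is Sara Kimura.

Sara Kimura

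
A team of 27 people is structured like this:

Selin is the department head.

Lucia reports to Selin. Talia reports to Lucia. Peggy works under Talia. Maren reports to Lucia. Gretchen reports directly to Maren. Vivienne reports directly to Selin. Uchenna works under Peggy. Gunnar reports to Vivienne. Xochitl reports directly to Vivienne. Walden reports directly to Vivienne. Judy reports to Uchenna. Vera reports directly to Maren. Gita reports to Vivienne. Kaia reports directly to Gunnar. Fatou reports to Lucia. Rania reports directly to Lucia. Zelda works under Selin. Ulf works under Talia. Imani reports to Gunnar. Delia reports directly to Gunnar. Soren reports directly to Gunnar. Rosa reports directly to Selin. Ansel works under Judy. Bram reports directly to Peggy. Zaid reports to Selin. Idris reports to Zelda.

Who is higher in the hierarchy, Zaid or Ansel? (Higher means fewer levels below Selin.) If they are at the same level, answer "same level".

Zaid

Zaid is 1 level below Selin; Ansel is 6. Zaid is higher.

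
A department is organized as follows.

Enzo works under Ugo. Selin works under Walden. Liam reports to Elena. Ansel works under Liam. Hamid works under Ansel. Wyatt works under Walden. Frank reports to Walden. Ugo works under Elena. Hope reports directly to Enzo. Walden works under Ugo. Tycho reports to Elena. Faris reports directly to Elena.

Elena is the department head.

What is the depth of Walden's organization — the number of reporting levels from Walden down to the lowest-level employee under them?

1

The longest chain under Walden runs Walden → Selin, which is 1 level below Walden.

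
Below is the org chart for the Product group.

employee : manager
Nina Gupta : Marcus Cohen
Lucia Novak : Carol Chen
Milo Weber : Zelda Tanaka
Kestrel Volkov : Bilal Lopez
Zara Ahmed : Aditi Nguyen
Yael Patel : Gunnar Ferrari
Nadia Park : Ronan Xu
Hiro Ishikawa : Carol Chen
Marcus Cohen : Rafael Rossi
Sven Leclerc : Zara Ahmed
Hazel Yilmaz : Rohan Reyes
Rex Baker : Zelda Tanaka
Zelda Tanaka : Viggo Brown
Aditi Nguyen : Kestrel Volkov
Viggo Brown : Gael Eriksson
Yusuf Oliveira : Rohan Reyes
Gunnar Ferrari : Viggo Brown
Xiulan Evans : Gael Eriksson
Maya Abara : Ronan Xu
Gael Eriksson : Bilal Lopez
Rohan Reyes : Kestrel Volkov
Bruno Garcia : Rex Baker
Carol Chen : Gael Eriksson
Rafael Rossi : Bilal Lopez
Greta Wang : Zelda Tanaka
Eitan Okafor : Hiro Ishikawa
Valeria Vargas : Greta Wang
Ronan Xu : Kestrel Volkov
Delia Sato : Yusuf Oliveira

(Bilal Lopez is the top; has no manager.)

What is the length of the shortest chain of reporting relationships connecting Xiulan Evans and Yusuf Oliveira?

Xiulan Evans is 2 levels below Bilal Lopez, and Yusuf Oliveira is 3 levels below Bilal Lopez (their lowest common manager). The shortest path runs up from Xiulan Evans to Bilal Lopez and back down to Yusuf Oliveira: 2 + 3 = 5 links.

5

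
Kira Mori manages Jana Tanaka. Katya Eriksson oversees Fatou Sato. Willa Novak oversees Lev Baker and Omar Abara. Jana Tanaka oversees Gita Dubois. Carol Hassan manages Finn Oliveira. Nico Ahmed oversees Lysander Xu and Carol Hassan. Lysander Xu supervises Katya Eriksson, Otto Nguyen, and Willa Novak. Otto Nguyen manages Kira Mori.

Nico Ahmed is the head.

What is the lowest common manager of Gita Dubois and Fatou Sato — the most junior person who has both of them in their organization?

Lysander Xu

Gita Dubois's chain of managers is Jana Tanaka, Kira Mori, Otto Nguyen, Lysander Xu, Nico Ahmed. Fatou Sato's chain of managers is Katya Eriksson, Lysander Xu, Nico Ahmed. The first manager that appears in both chains is Lysander Xu.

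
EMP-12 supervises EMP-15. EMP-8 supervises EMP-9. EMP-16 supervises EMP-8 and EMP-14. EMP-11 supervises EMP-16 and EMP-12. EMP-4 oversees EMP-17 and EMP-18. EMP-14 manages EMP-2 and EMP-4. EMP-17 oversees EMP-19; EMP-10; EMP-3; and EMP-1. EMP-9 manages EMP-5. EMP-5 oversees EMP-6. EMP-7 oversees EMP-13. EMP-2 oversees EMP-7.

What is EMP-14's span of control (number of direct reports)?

EMP-14 directly manages EMP-2, EMP-4. That is 2 direct reports.

2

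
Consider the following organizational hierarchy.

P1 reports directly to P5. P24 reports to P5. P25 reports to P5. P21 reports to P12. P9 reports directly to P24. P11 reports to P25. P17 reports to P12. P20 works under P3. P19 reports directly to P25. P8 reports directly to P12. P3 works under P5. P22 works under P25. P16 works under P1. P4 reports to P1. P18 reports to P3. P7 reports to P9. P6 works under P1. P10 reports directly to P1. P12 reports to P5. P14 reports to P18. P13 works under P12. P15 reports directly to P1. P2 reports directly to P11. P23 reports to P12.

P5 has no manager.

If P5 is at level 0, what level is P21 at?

2

Chain from P21 up to P5: P21 → P12 → P5. That is 2 steps up, so P21 is 2 levels below P5.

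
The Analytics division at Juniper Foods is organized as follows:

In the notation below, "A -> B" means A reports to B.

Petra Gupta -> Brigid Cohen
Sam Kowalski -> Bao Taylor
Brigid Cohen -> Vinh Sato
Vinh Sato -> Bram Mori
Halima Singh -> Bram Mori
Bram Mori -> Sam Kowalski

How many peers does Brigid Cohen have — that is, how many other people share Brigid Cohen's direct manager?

0

Brigid Cohen reports to Vinh Sato, and Vinh Sato has no other direct reports. Brigid Cohen has 0 peers.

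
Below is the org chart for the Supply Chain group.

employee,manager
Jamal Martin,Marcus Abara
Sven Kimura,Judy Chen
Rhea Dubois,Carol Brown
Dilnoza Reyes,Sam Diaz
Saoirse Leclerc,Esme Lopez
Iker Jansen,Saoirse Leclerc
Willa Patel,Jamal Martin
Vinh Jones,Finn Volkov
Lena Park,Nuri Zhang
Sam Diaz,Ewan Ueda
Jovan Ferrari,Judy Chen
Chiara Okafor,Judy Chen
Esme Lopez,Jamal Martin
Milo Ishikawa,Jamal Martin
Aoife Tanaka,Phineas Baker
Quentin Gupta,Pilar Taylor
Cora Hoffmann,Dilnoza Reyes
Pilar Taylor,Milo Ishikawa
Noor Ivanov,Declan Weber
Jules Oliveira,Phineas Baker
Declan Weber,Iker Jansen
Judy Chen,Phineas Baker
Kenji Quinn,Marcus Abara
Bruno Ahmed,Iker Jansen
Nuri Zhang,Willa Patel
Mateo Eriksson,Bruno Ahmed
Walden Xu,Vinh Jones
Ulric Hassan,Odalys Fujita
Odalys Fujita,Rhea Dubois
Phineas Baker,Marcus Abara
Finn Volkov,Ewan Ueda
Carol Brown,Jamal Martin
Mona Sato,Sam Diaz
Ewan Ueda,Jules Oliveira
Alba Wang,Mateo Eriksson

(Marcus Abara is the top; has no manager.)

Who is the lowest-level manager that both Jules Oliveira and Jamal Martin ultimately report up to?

Marcus Abara

Jules Oliveira's chain of managers is Phineas Baker, Marcus Abara. Jamal Martin's chain of managers is Marcus Abara. The first manager that appears in both chains is Marcus Abara.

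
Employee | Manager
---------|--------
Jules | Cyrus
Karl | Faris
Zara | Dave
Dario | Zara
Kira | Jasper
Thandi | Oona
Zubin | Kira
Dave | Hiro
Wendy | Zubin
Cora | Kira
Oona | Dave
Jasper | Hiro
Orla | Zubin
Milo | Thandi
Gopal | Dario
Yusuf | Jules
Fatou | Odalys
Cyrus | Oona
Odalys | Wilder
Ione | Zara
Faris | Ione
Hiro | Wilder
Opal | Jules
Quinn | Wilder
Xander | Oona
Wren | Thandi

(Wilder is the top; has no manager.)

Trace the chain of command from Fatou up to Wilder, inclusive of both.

Fatou reports to Odalys. Odalys reports to Wilder. Wilder is at the top.

Fatou -> Odalys -> Wilder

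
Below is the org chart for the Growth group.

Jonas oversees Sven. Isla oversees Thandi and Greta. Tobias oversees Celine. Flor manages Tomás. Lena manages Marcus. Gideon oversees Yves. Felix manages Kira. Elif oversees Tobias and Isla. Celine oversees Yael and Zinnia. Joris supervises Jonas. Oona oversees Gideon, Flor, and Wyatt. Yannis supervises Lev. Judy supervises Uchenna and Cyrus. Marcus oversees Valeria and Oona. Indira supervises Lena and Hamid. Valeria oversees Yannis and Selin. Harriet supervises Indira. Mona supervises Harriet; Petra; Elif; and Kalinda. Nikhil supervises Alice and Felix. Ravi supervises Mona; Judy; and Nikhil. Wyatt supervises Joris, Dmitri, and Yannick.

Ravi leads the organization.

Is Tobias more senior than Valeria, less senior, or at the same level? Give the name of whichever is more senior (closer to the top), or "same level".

Tobias

Tobias is 3 levels below Ravi; Valeria is 6. Tobias is higher.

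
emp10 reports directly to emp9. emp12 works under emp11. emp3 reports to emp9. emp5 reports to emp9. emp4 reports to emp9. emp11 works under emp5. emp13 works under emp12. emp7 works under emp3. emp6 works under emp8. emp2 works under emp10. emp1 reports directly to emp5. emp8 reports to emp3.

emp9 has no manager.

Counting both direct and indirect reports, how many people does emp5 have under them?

4

emp5 directly manages emp11, emp1. Under emp11: emp12, emp13 (2). emp1 has no reports. So emp5's organization is 2 direct reports plus everyone under them: 3 + 1 = 4.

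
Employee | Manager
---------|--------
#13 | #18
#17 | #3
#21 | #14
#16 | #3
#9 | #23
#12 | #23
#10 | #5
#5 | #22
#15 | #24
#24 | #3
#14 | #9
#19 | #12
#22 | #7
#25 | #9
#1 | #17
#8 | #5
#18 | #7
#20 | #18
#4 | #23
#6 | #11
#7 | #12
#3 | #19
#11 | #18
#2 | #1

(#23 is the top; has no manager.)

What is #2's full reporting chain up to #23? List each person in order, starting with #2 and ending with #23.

#2 -> #1 -> #17 -> #3 -> #19 -> #12 -> #23

#2 reports to #1. #1 reports to #17. #17 reports to #3. #3 reports to #19. #19 reports to #12. #12 reports to #23. #23 is at the top.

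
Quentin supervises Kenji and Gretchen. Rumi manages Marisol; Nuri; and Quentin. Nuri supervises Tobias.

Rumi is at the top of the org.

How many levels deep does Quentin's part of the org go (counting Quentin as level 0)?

The longest chain under Quentin runs Quentin → Gretchen, which is 1 level below Quentin.

1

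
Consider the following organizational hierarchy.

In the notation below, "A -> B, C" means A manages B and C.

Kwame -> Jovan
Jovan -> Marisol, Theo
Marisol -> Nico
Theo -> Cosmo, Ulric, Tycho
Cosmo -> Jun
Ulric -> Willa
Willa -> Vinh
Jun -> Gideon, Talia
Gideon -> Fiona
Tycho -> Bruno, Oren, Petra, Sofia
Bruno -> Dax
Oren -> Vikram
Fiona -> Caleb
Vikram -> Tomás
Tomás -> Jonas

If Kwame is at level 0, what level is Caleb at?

7

Chain from Caleb up to Kwame: Caleb → Fiona → Gideon → Jun → Cosmo → Theo → Jovan → Kwame. That is 7 steps up, so Caleb is 7 levels below Kwame.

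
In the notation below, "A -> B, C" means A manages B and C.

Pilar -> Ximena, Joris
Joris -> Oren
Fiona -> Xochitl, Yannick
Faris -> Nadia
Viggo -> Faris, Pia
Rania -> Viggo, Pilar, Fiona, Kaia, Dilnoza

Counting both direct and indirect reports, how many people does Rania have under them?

Rania directly manages Viggo, Pilar, Fiona, Kaia, Dilnoza. Under Viggo: Pia, Faris, Nadia (3). Under Pilar: Joris, Oren, Ximena (3). Under Fiona: Yannick, Xochitl (2). Kaia has no reports. Dilnoza has no reports. So Rania's organization is 5 direct reports plus everyone under them: 4 + 4 + 3 + 1 + 1 = 13.

13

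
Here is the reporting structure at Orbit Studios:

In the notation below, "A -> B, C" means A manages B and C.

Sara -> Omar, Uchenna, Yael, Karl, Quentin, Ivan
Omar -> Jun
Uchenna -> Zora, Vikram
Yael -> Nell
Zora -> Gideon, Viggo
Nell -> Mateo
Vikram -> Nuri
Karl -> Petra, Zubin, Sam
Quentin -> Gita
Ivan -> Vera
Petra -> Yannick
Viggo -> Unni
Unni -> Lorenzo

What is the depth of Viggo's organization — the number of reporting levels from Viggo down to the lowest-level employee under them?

2

The longest chain under Viggo runs Viggo → Unni → Lorenzo, which is 2 levels below Viggo.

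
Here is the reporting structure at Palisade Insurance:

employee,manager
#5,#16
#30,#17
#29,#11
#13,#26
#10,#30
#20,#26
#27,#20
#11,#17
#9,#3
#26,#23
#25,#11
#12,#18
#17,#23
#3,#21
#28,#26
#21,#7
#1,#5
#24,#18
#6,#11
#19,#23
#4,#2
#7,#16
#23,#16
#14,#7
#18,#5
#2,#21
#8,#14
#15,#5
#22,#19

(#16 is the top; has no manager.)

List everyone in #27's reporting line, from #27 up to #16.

#27 reports to #20. #20 reports to #26. #26 reports to #23. #23 reports to #16. #16 is at the top.

#27 -> #20 -> #26 -> #23 -> #16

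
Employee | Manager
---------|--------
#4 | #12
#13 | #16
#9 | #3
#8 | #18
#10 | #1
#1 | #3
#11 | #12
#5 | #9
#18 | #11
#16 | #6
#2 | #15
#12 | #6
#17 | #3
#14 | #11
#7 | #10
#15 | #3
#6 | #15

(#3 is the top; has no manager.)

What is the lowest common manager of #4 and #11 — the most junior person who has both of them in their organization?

#12

#4's chain of managers is #12, #6, #15, #3. #11's chain of managers is #12, #6, #15, #3. The first manager that appears in both chains is #12.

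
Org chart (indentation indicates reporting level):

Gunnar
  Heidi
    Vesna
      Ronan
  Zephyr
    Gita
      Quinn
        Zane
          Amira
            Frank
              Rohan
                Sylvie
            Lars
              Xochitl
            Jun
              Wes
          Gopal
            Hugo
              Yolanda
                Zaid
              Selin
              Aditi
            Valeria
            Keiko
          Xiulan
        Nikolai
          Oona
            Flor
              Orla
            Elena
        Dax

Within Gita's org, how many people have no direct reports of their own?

12

The people in Gita's organization with no one reporting to them are Dax, Elena, Orla, Xiulan, Keiko, Valeria, Aditi, Selin, Zaid, Wes, Xochitl, Sylvie. That is 12.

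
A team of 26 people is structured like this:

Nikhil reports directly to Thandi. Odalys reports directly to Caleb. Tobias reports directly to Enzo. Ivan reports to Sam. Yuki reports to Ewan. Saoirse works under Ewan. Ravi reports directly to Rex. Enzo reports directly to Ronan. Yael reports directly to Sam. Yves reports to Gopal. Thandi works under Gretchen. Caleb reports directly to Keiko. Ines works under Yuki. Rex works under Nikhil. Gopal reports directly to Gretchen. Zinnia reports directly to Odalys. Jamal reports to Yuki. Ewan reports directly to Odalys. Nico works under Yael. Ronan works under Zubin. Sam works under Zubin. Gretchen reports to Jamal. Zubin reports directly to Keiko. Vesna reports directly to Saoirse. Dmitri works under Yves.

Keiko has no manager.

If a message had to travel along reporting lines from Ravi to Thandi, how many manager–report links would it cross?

3

Ravi is in Thandi's organization: the chain from Ravi up to Thandi is Ravi → Rex → Nikhil → Thandi, which is 3 links.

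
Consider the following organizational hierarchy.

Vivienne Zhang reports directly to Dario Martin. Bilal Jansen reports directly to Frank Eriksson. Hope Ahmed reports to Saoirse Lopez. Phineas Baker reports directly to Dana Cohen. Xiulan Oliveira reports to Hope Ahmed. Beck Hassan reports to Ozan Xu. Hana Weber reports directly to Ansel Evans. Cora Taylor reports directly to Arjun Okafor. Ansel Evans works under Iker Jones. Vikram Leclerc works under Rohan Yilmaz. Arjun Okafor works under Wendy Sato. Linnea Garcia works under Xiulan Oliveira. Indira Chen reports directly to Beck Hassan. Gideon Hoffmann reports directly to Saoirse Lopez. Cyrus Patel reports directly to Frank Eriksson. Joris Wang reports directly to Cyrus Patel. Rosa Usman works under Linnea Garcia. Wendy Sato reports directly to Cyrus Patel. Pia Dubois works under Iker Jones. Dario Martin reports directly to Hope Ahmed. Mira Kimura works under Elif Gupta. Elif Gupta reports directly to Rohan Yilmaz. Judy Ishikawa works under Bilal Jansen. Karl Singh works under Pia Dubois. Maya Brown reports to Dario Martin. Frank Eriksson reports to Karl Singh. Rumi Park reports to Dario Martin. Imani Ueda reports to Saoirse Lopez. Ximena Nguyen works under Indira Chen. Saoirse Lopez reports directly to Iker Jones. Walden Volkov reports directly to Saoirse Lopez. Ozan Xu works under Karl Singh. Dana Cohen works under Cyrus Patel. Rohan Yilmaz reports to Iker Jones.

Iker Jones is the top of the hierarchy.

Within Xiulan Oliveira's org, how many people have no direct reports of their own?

1

The only person in Xiulan Oliveira's organization with no one reporting to them is Rosa Usman. That is 1.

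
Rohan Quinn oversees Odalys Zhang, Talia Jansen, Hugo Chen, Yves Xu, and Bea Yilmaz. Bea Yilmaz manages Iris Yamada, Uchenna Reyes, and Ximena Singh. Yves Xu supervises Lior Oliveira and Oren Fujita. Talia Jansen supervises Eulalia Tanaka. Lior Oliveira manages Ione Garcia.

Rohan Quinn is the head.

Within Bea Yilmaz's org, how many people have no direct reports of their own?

3

The people in Bea Yilmaz's organization with no one reporting to them are Ximena Singh, Uchenna Reyes, Iris Yamada. That is 3.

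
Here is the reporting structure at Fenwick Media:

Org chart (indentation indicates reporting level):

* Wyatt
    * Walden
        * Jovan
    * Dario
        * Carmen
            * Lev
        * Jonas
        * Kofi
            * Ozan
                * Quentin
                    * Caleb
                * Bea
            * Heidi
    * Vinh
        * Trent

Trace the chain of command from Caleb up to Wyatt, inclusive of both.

Caleb -> Quentin -> Ozan -> Kofi -> Dario -> Wyatt

Caleb reports to Quentin. Quentin reports to Ozan. Ozan reports to Kofi. Kofi reports to Dario. Dario reports to Wyatt. Wyatt is at the top.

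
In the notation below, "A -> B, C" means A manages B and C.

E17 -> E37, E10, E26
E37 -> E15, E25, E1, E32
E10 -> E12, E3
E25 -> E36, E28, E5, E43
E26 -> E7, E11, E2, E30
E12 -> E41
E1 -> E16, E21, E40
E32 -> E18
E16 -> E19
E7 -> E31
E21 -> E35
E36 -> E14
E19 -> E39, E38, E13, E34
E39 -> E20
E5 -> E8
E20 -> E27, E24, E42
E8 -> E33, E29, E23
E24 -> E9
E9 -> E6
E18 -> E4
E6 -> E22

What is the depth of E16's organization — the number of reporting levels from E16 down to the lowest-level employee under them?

The longest chain under E16 runs E16 → E19 → E39 → E20 → E24 → E9 → E6 → E22, which is 7 levels below E16.

7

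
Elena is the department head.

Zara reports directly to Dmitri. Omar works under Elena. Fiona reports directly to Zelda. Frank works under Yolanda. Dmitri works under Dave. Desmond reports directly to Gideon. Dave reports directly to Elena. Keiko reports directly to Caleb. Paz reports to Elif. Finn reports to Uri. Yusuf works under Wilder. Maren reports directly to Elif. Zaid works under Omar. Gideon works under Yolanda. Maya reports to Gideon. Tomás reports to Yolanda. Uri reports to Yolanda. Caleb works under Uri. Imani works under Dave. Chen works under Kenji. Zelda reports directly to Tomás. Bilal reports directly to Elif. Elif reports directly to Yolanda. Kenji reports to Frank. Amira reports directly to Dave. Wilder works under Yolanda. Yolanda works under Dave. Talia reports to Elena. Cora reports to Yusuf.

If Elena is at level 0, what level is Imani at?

2

Chain from Imani up to Elena: Imani → Dave → Elena. That is 2 steps up, so Imani is 2 levels below Elena.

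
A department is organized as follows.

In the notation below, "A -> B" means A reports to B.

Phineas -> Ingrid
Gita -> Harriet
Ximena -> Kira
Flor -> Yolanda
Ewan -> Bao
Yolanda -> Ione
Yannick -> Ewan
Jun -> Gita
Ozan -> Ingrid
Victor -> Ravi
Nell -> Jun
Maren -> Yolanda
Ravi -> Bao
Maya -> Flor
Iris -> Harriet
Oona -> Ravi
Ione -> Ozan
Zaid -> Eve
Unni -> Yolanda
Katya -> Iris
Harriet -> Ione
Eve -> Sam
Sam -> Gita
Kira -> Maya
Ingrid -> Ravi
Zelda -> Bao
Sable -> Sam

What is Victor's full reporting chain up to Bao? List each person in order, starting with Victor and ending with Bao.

Victor -> Ravi -> Bao

Victor reports to Ravi. Ravi reports to Bao. Bao is at the top.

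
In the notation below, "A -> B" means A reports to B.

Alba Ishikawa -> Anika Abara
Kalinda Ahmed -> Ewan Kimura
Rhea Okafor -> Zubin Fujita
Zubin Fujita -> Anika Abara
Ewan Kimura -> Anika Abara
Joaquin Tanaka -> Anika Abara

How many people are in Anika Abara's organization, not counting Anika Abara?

Anika Abara directly manages Ewan Kimura, Zubin Fujita, Joaquin Tanaka, Alba Ishikawa. Under Ewan Kimura: Kalinda Ahmed (1). Under Zubin Fujita: Rhea Okafor (1). Joaquin Tanaka has no reports. Alba Ishikawa has no reports. So Anika Abara's organization is 4 direct reports plus everyone under them: 2 + 2 + 1 + 1 = 6.

6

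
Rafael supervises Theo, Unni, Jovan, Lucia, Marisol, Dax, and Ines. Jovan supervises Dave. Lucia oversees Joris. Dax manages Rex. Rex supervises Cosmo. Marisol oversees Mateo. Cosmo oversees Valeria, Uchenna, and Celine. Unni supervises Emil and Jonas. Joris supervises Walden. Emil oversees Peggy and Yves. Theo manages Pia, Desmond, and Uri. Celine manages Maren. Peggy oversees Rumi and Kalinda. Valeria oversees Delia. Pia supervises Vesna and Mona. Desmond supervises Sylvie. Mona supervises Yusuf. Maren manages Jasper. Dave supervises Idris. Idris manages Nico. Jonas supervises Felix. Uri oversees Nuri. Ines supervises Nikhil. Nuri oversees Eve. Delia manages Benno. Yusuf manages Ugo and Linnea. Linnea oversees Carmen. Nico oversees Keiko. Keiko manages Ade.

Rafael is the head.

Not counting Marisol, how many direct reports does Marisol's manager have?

6

Marisol reports to Rafael. Rafael's other direct reports are Jovan, Lucia, Dax, Unni, Theo, Ines — 6 peers.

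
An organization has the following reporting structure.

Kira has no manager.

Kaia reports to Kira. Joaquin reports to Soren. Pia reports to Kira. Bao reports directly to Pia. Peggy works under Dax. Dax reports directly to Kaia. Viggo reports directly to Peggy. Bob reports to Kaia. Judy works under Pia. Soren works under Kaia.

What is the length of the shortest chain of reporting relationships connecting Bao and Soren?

4

Bao is 2 levels below Kira, and Soren is 2 levels below Kira (their lowest common manager). The shortest path runs up from Bao to Kira and back down to Soren: 2 + 2 = 4 links.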